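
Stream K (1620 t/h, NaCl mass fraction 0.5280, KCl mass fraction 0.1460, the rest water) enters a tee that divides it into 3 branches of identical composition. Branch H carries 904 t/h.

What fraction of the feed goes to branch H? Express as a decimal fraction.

0.558

Fraction to H = 904/1620 = 0.5580.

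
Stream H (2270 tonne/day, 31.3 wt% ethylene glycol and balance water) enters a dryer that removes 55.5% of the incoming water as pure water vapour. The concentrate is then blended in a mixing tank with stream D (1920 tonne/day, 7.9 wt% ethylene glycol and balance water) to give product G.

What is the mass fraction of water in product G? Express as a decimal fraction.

0.7407

Vapour removed = 0.555×0.687×2270 = 865.52 tonne/day; concentrate = 1404.5 tonne/day.
water reaching the mixer = 693.97 (from concentrate) + 1920×0.921 = 2462.3 tonne/day.
Product flow = 1404.5 + 1920 = 3324.5 tonne/day; water fraction = 0.7407.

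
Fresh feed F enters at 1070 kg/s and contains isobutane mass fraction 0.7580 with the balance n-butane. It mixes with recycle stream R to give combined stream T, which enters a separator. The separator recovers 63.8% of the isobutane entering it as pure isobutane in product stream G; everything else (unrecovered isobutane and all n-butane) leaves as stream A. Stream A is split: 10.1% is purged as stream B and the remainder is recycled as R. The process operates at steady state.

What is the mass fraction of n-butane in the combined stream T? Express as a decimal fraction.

0.6807

n-butane enters only via F and leaves only via the purge: 1070×0.242 = 0.101×(n-butane in A), and the separator passes all n-butane, so n-butane in T = n-butane in A = 2563.8 kg/s.
isobutane in T: m_A = 1070×0.758 + (1−0.101)·(1−0.638)·m_A, so m_A = 811.06/0.6746 = 1202.4 kg/s.
T = 1202.4 + 2563.8 = 3766.1 kg/s.
n-butane fraction in T = 2563.8/3766.1 = 0.6807.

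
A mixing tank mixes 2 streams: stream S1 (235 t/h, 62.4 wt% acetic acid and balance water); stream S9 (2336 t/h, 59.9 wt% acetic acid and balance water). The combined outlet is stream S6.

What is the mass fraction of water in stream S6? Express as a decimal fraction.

Total flow out = 235 + 2336 = 2571 t/h.
water in = 235×0.376 + 2336×0.401 = 1025.1 t/h.
water mass fraction in S6 = 1025.1/2571 = 0.399.

0.399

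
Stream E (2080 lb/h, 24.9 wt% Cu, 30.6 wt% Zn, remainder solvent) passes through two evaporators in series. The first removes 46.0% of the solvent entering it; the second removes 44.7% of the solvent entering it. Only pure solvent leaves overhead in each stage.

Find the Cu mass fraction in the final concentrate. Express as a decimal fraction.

0.3620

solvent in feed = 2080×0.445 = 925.6 lb/h.
After stage 1: solvent left = (1−0.460)×925.6 = 499.82; stream total = 1654.2 lb/h.
After stage 2: solvent left = (1−0.447)×499.82 = 276.4; final concentrate = 1430.8 lb/h.
Cu fraction = 517.92/1430.8 = 0.3620.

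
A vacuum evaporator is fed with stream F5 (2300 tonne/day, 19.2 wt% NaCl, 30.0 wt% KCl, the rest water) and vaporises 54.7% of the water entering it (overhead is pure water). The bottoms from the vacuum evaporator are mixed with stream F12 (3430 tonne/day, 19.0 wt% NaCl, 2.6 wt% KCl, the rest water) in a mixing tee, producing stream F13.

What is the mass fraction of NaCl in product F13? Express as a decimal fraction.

0.215

Vapour removed = 0.547×0.508×2300 = 639.11 tonne/day; concentrate = 1660.9 tonne/day.
NaCl reaching the mixer = 441.6 (from concentrate) + 3430×0.190 = 1093.3 tonne/day.
Product flow = 1660.9 + 3430 = 5090.9 tonne/day; NaCl fraction = 0.215.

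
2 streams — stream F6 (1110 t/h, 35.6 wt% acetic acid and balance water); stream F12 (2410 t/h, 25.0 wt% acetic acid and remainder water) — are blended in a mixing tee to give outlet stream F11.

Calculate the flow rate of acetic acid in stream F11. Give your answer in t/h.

acetic acid out = acetic acid in = 1110×0.356 + 2410×0.250 = 997.66 t/h.

997.7 t/h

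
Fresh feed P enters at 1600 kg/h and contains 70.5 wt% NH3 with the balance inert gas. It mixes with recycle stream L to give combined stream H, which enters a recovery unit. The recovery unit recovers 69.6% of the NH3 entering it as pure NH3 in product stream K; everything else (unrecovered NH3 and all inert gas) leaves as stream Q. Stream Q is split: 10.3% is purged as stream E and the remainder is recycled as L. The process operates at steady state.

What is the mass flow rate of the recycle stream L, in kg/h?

inert gas enters only via P and leaves only via the purge: 1600×0.295 = 0.103×(inert gas in Q), and the recovery unit passes all inert gas, so inert gas in H = inert gas in Q = 4582.5 kg/h.
NH3 in H: m_A = 1600×0.705 + (1−0.103)·(1−0.696)·m_A, so m_A = 1128/0.7273 = 1550.9 kg/h.
Q = (1−0.696)×1550.9 + 4582.5 = 5054 kg/h.
Recycle L = (1−0.103)×5054 = 4533.4 kg/h.

4533 kg/h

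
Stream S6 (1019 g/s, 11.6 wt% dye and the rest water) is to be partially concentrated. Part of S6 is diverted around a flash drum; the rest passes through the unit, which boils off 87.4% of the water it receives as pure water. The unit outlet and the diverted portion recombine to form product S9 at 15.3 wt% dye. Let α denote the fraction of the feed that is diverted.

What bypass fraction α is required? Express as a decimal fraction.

0.687

All 1019×0.116 = 118.2 g/s of dye reaches S9, so S9 = 118.2/0.153 = 772.58 g/s and vapour = 246.42 g/s.
The evaporator receives (1−α)·1019 of feed at 0.884 water and removes 0.874 of that water:
0.874×0.884×(1−α)×1019 = 246.42
(1−α) = 246.42/787.3 = 0.3130;  α = 0.6870.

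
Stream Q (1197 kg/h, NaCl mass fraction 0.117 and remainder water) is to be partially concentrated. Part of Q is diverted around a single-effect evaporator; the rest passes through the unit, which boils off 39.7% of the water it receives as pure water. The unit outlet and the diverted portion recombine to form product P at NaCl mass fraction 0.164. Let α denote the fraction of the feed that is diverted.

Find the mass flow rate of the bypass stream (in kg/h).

218.4 kg/h

All 1197×0.117 = 140.05 kg/h of NaCl reaches P, so P = 140.05/0.164 = 853.96 kg/h and vapour = 343.04 kg/h.
The evaporator receives (1−α)·1197 of feed at 0.883 water and removes 0.397 of that water:
0.397×0.883×(1−α)×1197 = 343.04
(1−α) = 343.04/419.61 = 0.8175;  α = 0.1825.
Bypass flow = 0.1825×1197 = 218.42 kg/h.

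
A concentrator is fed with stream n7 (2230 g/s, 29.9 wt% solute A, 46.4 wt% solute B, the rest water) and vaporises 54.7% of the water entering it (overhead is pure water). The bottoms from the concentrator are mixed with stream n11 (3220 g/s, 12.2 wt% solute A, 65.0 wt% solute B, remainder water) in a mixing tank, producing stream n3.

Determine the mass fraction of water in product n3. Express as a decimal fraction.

Vapour removed = 0.547×0.237×2230 = 289.09 g/s; concentrate = 1940.9 g/s.
water reaching the mixer = 239.42 (from concentrate) + 3220×0.228 = 973.58 g/s.
Product flow = 1940.9 + 3220 = 5160.9 g/s; water fraction = 0.189.

0.189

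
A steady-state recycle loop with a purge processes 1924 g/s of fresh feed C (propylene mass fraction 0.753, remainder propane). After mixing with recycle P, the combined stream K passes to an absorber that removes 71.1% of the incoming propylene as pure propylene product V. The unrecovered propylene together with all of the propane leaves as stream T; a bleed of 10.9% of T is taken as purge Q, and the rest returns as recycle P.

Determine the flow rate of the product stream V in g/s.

1387 g/s

propylene in K: m_A = 1924×0.753 + (1−0.109)·(1−0.711)·m_A, so m_A = 1448.8/0.7425 = 1951.2 g/s.
Product V = 0.711×1951.2 = 1387.3 g/s.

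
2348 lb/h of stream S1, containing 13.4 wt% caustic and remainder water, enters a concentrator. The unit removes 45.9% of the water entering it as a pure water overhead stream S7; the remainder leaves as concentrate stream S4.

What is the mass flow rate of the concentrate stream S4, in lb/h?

1415 lb/h

water entering = 2348×0.866 = 2033.4 lb/h; overhead removed = 0.459×2033.4 = 933.32 lb/h.
Concentrate = 2348 − 933.32 = 1414.7 lb/h.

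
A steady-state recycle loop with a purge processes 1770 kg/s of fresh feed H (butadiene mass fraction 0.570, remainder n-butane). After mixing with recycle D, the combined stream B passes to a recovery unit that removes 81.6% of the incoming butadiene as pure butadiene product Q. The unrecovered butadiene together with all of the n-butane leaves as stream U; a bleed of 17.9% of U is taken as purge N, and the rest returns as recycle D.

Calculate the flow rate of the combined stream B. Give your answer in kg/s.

n-butane enters only via H and leaves only via the purge: 1770×0.430 = 0.179×(n-butane in U), and the recovery unit passes all n-butane, so n-butane in B = n-butane in U = 4252 kg/s.
butadiene in B: m_A = 1770×0.570 + (1−0.179)·(1−0.816)·m_A, so m_A = 1008.9/0.8489 = 1188.4 kg/s.
B = 1188.4 + 4252 = 5440.4 kg/s.

5440 kg/s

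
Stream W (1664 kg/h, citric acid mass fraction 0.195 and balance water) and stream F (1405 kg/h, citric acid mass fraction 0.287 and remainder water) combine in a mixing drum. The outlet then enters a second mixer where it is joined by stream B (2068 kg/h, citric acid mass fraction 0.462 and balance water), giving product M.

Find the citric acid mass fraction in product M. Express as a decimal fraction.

0.328

Overall, product flow = 5137 kg/h.
citric acid in = 1664×0.195 + 1405×0.287 + 2068×0.462 = 1683.1 kg/h.
citric acid fraction in M = 0.328.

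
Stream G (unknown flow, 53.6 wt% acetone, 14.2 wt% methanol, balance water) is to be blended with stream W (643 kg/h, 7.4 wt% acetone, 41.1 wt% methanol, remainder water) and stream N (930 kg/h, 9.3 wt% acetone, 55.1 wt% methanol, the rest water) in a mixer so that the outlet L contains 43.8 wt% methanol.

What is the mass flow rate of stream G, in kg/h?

Let G be the unknown flow. Total out = 1573 + G.
methanol balance: 776.7 + 0.142·G = 0.438·(1573 + G)
(0.142 − 0.438)·G = 0.438×1573 − 776.7 = -87.729
G = -87.729 / -0.296 = 296.38 kg/h

296.4 kg/h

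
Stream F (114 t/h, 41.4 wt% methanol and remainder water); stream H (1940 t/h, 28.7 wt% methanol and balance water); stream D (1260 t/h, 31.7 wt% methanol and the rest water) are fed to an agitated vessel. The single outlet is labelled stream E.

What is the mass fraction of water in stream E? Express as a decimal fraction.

0.6972

Total flow out = 114 + 1940 + 1260 = 3314 t/h.
water in = 114×0.586 + 1940×0.713 + 1260×0.683 = 2310.6 t/h.
water mass fraction in E = 2310.6/3314 = 0.6972.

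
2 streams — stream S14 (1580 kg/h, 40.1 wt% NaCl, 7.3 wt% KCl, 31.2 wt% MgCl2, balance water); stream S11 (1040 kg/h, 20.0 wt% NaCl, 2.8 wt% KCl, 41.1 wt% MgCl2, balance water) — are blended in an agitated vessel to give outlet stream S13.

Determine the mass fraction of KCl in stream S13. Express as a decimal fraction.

0.055

Total flow out = 1580 + 1040 = 2620 kg/h.
KCl in = 1580×0.073 + 1040×0.028 = 144.46 kg/h.
KCl mass fraction in S13 = 144.46/2620 = 0.055.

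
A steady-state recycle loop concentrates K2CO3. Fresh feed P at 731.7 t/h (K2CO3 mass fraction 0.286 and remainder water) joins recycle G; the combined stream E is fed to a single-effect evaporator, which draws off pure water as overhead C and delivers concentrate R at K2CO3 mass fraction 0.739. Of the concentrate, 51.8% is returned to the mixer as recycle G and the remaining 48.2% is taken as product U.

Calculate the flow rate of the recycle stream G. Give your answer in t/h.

Overall K2CO3 balance (none leaves overhead): K2CO3 in fresh feed = K2CO3 in product, i.e. 731.7×0.286 = (1−0.518)·R·0.739.
R = 209.27/(0.739×0.482) = 587.5 t/h.
Recycle G = 0.518×587.5 = 304.32 t/h.

304.3 t/h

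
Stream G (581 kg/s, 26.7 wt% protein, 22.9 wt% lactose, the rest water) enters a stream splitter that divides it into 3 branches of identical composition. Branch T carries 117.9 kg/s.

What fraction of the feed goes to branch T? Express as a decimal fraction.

0.203

Fraction to T = 117.9/581 = 0.2029.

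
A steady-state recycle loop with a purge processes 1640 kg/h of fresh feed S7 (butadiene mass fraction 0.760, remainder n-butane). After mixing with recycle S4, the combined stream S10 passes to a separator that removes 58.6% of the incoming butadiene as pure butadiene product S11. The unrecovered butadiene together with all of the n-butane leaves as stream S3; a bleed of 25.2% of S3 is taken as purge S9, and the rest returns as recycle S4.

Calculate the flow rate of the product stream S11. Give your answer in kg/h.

1058 kg/h

butadiene in S10: m_A = 1640×0.760 + (1−0.252)·(1−0.586)·m_A, so m_A = 1246.4/0.6903 = 1805.5 kg/h.
Product S11 = 0.586×1805.5 = 1058 kg/h.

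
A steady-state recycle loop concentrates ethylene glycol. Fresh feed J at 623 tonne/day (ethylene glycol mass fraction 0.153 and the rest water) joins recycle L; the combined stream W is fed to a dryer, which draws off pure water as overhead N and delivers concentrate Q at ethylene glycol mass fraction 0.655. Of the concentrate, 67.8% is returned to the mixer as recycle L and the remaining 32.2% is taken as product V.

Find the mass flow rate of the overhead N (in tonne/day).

477.5 tonne/day

Overall ethylene glycol balance (none leaves overhead): ethylene glycol in fresh feed = ethylene glycol in product, i.e. 623×0.153 = (1−0.678)·Q·0.655.
Q = 95.319/(0.655×0.322) = 451.94 tonne/day.
Recycle L = 0.678×451.94 = 306.42 tonne/day.
Combined feed W = 623 + 306.42 = 929.42 tonne/day.
Overhead N = W − Q = 929.42 − 451.94 = 477.47 tonne/day.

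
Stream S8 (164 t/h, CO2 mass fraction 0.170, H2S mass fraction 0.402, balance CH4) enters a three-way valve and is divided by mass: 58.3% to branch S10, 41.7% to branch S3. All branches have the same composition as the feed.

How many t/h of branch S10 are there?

Branch S10 flow = 0.583×164 = 95.612 t/h.

95.61 t/h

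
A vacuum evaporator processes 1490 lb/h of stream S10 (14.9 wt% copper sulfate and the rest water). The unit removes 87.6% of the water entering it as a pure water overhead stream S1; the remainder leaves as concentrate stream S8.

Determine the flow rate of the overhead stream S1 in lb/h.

water entering = 1490×0.851 = 1268 lb/h; overhead removed = 0.876×1268 = 1110.8 lb/h.

1111 lb/h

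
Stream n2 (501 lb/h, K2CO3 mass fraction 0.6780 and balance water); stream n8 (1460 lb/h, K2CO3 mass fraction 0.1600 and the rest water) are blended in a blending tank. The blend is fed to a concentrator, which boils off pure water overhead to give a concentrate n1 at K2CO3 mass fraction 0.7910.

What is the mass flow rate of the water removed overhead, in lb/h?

1236 lb/h

K2CO3 entering = 501×0.678 + 1460×0.160 = 573.28 lb/h.
All K2CO3 reports to n1, so n1 = 573.28/0.791 = 724.75 lb/h.
Total feed = 1961 lb/h; overhead = 1961 − 724.75 = 1236.2 lb/h.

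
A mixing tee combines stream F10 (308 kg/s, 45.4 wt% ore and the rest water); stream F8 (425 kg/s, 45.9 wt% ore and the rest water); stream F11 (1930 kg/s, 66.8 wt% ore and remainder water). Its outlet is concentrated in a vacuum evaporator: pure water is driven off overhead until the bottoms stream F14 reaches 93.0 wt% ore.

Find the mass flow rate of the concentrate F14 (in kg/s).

1746 kg/s

ore entering = 308×0.454 + 425×0.459 + 1930×0.668 = 1624.1 kg/s.
All ore reports to F14, so F14 = 1624.1/0.930 = 1746.4 kg/s.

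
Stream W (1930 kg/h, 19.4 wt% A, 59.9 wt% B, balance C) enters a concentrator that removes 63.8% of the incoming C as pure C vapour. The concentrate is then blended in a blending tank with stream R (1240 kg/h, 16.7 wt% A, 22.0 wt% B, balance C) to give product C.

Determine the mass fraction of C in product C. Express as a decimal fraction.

0.3104

Vapour removed = 0.638×0.207×1930 = 254.89 kg/h; concentrate = 1675.1 kg/h.
C reaching the mixer = 144.62 (from concentrate) + 1240×0.613 = 904.74 kg/h.
Product flow = 1675.1 + 1240 = 2915.1 kg/h; C fraction = 0.3104.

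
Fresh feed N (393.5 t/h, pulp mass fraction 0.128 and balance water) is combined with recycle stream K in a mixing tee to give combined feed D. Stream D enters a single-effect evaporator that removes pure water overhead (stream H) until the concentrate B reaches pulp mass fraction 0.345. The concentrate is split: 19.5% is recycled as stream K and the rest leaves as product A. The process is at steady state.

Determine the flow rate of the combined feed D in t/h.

428.9 t/h

Overall pulp balance (none leaves overhead): pulp in fresh feed = pulp in product, i.e. 393.5×0.128 = (1−0.195)·B·0.345.
B = 50.368/(0.345×0.805) = 181.36 t/h.
Recycle K = 0.195×181.36 = 35.365 t/h.
Combined feed D = 393.5 + 35.365 = 428.87 t/h.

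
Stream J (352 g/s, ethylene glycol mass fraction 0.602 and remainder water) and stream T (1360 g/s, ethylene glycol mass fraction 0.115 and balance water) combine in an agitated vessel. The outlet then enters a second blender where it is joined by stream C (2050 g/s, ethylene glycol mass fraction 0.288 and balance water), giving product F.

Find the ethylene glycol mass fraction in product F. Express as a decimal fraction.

0.255

Overall, product flow = 3762 g/s.
ethylene glycol in = 352×0.602 + 1360×0.115 + 2050×0.288 = 958.7 g/s.
ethylene glycol fraction in F = 0.255.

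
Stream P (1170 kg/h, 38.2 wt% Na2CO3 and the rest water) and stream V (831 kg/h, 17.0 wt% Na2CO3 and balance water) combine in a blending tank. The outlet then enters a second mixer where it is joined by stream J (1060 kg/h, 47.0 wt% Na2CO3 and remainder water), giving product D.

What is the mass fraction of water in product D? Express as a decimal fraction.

0.645

Overall, product flow = 3061 kg/h.
water in = 1170×0.618 + 831×0.830 + 1060×0.530 = 1974.6 kg/h.
water fraction in D = 0.645.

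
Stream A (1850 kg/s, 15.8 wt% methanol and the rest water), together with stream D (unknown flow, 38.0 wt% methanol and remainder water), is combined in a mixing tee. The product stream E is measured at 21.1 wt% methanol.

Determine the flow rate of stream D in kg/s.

Let D be the unknown flow. Total out = 1850 + D.
methanol balance: 292.3 + 0.380·D = 0.211·(1850 + D)
(0.380 − 0.211)·D = 0.211×1850 − 292.3 = 98.05
D = 98.05 / 0.169 = 580.18 kg/s

580.2 kg/s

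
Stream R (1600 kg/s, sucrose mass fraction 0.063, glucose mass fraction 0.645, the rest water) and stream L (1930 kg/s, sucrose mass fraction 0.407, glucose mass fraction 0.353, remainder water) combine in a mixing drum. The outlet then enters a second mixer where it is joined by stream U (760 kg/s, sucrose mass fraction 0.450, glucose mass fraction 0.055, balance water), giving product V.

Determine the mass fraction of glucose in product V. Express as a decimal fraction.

Overall, product flow = 4290 kg/s.
glucose in = 1600×0.645 + 1930×0.353 + 760×0.055 = 1755.1 kg/s.
glucose fraction in V = 0.409.

0.409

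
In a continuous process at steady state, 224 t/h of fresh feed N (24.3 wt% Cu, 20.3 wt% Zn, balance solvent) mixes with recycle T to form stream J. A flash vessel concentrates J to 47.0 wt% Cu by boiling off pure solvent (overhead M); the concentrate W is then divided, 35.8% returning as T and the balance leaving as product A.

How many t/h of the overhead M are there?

108.2 t/h

Overall Cu balance (none leaves overhead): Cu in fresh feed = Cu in product, i.e. 224×0.243 = (1−0.358)·W·0.470.
W = 54.432/(0.470×0.642) = 180.39 t/h.
Recycle T = 0.358×180.39 = 64.581 t/h.
Combined feed J = 224 + 64.581 = 288.58 t/h.
Overhead M = J − W = 288.58 − 180.39 = 108.19 t/h.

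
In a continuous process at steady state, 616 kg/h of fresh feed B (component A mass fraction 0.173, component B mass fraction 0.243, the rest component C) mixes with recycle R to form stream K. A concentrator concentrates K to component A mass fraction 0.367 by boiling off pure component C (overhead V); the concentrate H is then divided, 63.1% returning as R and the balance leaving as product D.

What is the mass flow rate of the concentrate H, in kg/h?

786.9 kg/h

Overall component A balance (none leaves overhead): component A in fresh feed = component A in product, i.e. 616×0.173 = (1−0.631)·H·0.367.
H = 106.57/(0.367×0.369) = 786.93 kg/h.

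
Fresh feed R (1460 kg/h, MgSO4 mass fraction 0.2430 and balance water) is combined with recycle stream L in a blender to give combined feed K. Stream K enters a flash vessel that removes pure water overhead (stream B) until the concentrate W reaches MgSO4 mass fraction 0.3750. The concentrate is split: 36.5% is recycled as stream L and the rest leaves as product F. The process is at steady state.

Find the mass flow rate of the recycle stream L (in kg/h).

543.8 kg/h

Overall MgSO4 balance (none leaves overhead): MgSO4 in fresh feed = MgSO4 in product, i.e. 1460×0.243 = (1−0.365)·W·0.375.
W = 354.78/(0.375×0.635) = 1489.9 kg/h.
Recycle L = 0.365×1489.9 = 543.81 kg/h.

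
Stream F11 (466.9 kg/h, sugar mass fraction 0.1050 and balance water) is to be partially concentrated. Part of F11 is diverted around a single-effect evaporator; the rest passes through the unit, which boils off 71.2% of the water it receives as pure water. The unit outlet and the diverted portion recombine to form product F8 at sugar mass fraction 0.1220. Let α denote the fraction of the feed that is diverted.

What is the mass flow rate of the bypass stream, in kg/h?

364.8 kg/h

All 466.9×0.105 = 49.024 kg/h of sugar reaches F8, so F8 = 49.024/0.122 = 401.84 kg/h and vapour = 65.06 kg/h.
The evaporator receives (1−α)·466.9 of feed at 0.895 water and removes 0.712 of that water:
0.712×0.895×(1−α)×466.9 = 65.06
(1−α) = 65.06/297.53 = 0.2187;  α = 0.7813.
Bypass flow = 0.7813×466.9 = 364.8 kg/h.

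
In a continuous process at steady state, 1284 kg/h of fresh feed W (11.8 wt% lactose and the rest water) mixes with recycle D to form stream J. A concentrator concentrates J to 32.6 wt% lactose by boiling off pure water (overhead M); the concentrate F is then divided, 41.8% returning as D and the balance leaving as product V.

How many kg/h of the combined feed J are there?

Overall lactose balance (none leaves overhead): lactose in fresh feed = lactose in product, i.e. 1284×0.118 = (1−0.418)·F·0.326.
F = 151.51/(0.326×0.582) = 798.56 kg/h.
Recycle D = 0.418×798.56 = 333.8 kg/h.
Combined feed J = 1284 + 333.8 = 1617.8 kg/h.

1618 kg/h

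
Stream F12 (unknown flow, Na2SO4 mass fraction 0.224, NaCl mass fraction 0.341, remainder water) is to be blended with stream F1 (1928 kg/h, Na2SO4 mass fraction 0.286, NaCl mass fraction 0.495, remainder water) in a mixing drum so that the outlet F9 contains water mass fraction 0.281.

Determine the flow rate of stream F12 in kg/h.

776.2 kg/h

Let F12 be the unknown flow. Total out = 1928 + F12.
water balance: 422.23 + 0.435·F12 = 0.281·(1928 + F12)
(0.435 − 0.281)·F12 = 0.281×1928 − 422.23 = 119.54
F12 = 119.54 / 0.154 = 776.21 kg/h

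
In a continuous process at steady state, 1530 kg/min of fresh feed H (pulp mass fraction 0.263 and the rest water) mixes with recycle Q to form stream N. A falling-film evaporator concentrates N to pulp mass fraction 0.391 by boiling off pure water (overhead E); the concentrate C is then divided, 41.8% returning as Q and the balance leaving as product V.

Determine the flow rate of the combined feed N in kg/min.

Overall pulp balance (none leaves overhead): pulp in fresh feed = pulp in product, i.e. 1530×0.263 = (1−0.418)·C·0.391.
C = 402.39/(0.391×0.582) = 1768.3 kg/min.
Recycle Q = 0.418×1768.3 = 739.13 kg/min.
Combined feed N = 1530 + 739.13 = 2269.1 kg/min.

2269 kg/min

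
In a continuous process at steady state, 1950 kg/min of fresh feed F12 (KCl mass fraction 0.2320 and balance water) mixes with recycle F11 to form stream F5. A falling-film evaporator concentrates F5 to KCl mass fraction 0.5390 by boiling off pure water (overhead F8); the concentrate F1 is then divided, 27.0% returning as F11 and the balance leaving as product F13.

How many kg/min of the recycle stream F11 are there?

310.4 kg/min

Overall KCl balance (none leaves overhead): KCl in fresh feed = KCl in product, i.e. 1950×0.232 = (1−0.270)·F1·0.539.
F1 = 452.4/(0.539×0.730) = 1149.8 kg/min.
Recycle F11 = 0.270×1149.8 = 310.44 kg/min.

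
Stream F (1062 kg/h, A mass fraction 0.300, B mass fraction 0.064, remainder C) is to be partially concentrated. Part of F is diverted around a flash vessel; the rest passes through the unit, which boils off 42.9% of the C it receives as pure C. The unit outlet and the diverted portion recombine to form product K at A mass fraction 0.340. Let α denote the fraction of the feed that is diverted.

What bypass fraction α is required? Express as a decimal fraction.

0.569

All 1062×0.300 = 318.6 kg/h of A reaches K, so K = 318.6/0.340 = 937.06 kg/h and vapour = 124.94 kg/h.
The evaporator receives (1−α)·1062 of feed at 0.636 C and removes 0.429 of that C:
0.429×0.636×(1−α)×1062 = 124.94
(1−α) = 124.94/289.76 = 0.4312;  α = 0.5688.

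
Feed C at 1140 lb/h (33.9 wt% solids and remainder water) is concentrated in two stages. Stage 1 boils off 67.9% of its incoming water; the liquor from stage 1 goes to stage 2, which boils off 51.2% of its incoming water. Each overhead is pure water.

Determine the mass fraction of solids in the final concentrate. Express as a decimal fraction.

0.766

water in feed = 1140×0.661 = 753.54 lb/h.
After stage 1: water left = (1−0.679)×753.54 = 241.89; stream total = 628.35 lb/h.
After stage 2: water left = (1−0.512)×241.89 = 118.04; final concentrate = 504.5 lb/h.
solids fraction = 386.46/504.5 = 0.766.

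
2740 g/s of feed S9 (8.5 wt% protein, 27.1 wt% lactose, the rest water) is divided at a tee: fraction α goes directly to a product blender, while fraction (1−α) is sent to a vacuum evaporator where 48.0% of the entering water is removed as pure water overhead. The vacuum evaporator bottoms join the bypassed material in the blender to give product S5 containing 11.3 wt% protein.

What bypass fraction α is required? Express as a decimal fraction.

0.198

All 2740×0.085 = 232.9 g/s of protein reaches S5, so S5 = 232.9/0.113 = 2061.1 g/s and vapour = 678.94 g/s.
The evaporator receives (1−α)·2740 of feed at 0.644 water and removes 0.480 of that water:
0.480×0.644×(1−α)×2740 = 678.94
(1−α) = 678.94/846.99 = 0.8016;  α = 0.1984.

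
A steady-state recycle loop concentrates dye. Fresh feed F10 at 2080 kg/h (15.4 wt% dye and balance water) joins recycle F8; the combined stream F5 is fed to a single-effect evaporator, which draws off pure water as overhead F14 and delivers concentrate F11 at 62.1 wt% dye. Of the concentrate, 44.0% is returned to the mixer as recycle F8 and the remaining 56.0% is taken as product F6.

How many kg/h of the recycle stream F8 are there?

Overall dye balance (none leaves overhead): dye in fresh feed = dye in product, i.e. 2080×0.154 = (1−0.440)·F11·0.621.
F11 = 320.32/(0.621×0.560) = 921.1 kg/h.
Recycle F8 = 0.440×921.1 = 405.28 kg/h.

405.3 kg/h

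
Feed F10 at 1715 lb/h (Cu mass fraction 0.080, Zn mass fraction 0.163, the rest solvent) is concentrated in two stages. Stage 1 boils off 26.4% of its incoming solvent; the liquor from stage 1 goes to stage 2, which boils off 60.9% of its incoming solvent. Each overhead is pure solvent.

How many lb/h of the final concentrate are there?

solvent in feed = 1715×0.757 = 1298.3 lb/h.
After stage 1: solvent left = (1−0.264)×1298.3 = 955.52; stream total = 1372.3 lb/h.
After stage 2: solvent left = (1−0.609)×955.52 = 373.61; final concentrate = 790.35 lb/h.

790.4 lb/h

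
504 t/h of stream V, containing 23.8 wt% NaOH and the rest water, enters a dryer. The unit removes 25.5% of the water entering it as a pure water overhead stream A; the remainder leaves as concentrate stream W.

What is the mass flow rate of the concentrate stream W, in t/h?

water entering = 504×0.762 = 384.05 t/h; overhead removed = 0.255×384.05 = 97.932 t/h.
Concentrate = 504 − 97.932 = 406.07 t/h.

406.1 t/h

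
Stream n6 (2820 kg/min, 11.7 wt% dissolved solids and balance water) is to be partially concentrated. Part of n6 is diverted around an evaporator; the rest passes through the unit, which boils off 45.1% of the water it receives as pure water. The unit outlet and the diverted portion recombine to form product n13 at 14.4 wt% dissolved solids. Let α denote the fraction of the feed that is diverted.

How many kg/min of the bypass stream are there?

1492 kg/min

All 2820×0.117 = 329.94 kg/min of dissolved solids reaches n13, so n13 = 329.94/0.144 = 2291.2 kg/min and vapour = 528.75 kg/min.
The evaporator receives (1−α)·2820 of feed at 0.883 water and removes 0.451 of that water:
0.451×0.883×(1−α)×2820 = 528.75
(1−α) = 528.75/1123 = 0.4708;  α = 0.5292.
Bypass flow = 0.5292×2820 = 1492.3 kg/min.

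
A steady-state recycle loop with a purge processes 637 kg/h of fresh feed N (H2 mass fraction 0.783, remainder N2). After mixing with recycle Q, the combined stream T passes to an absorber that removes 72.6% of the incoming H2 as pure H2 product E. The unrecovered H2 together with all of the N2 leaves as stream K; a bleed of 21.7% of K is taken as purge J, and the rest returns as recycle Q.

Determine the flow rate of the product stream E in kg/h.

H2 in T: m_A = 637×0.783 + (1−0.217)·(1−0.726)·m_A, so m_A = 498.77/0.7855 = 635.01 kg/h.
Product E = 0.726×635.01 = 461.01 kg/h.

461 kg/h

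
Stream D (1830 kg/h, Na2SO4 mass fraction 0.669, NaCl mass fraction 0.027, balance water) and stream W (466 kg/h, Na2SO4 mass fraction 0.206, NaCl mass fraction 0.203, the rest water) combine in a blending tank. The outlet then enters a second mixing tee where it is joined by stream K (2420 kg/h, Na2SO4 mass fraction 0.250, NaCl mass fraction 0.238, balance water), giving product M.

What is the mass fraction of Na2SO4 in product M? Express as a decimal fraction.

Overall, product flow = 4716 kg/h.
Na2SO4 in = 1830×0.669 + 466×0.206 + 2420×0.250 = 1925.3 kg/h.
Na2SO4 fraction in M = 0.408.

0.408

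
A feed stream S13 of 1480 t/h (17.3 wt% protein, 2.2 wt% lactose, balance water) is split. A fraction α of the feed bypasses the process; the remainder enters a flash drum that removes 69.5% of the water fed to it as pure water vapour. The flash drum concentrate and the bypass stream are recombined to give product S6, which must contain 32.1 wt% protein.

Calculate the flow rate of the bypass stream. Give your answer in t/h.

260.3 t/h

All 1480×0.173 = 256.04 t/h of protein reaches S6, so S6 = 256.04/0.321 = 797.63 t/h and vapour = 682.37 t/h.
The evaporator receives (1−α)·1480 of feed at 0.805 water and removes 0.695 of that water:
0.695×0.805×(1−α)×1480 = 682.37
(1−α) = 682.37/828.02 = 0.8241;  α = 0.1759.
Bypass flow = 0.1759×1480 = 260.34 t/h.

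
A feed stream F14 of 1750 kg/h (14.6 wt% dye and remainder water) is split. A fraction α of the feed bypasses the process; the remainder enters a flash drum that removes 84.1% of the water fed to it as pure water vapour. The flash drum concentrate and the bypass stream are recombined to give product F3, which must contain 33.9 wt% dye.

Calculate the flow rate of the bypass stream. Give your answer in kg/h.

362.8 kg/h

All 1750×0.146 = 255.5 kg/h of dye reaches F3, so F3 = 255.5/0.339 = 753.69 kg/h and vapour = 996.31 kg/h.
The evaporator receives (1−α)·1750 of feed at 0.854 water and removes 0.841 of that water:
0.841×0.854×(1−α)×1750 = 996.31
(1−α) = 996.31/1256.9 = 0.7927;  α = 0.2073.
Bypass flow = 0.2073×1750 = 362.79 kg/h.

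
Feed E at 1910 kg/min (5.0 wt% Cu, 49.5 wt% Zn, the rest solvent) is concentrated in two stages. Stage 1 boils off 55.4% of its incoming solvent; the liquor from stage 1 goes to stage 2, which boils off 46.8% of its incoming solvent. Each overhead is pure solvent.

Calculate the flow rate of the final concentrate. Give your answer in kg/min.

1247 kg/min

solvent in feed = 1910×0.455 = 869.05 kg/min.
After stage 1: solvent left = (1−0.554)×869.05 = 387.6; stream total = 1428.5 kg/min.
After stage 2: solvent left = (1−0.468)×387.6 = 206.2; final concentrate = 1247.2 kg/min.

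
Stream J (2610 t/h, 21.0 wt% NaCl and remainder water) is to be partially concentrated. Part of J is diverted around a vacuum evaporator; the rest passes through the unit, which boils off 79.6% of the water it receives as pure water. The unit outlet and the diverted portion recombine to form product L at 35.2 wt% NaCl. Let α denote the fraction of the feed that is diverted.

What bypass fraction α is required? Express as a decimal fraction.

0.358

All 2610×0.210 = 548.1 t/h of NaCl reaches L, so L = 548.1/0.352 = 1557.1 t/h and vapour = 1052.9 t/h.
The evaporator receives (1−α)·2610 of feed at 0.790 water and removes 0.796 of that water:
0.796×0.790×(1−α)×2610 = 1052.9
(1−α) = 1052.9/1641.3 = 0.6415;  α = 0.3585.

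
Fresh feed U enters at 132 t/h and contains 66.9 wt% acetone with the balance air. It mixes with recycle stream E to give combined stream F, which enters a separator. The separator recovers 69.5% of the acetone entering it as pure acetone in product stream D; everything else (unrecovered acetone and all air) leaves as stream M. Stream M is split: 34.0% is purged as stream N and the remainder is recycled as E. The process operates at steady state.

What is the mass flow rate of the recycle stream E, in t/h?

107.1 t/h

air enters only via U and leaves only via the purge: 132×0.331 = 0.340×(air in M), and the separator passes all air, so air in F = air in M = 128.51 t/h.
acetone in F: m_A = 132×0.669 + (1−0.340)·(1−0.695)·m_A, so m_A = 88.308/0.7987 = 110.56 t/h.
M = (1−0.695)×110.56 + 128.51 = 162.23 t/h.
Recycle E = (1−0.340)×162.23 = 107.07 t/h.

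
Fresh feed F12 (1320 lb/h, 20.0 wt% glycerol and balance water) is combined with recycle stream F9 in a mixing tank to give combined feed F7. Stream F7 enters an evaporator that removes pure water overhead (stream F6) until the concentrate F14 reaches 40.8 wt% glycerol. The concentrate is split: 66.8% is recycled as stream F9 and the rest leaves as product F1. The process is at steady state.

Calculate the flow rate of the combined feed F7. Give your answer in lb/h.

2622 lb/h

Overall glycerol balance (none leaves overhead): glycerol in fresh feed = glycerol in product, i.e. 1320×0.200 = (1−0.668)·F14·0.408.
F14 = 264/(0.408×0.332) = 1949 lb/h.
Recycle F9 = 0.668×1949 = 1301.9 lb/h.
Combined feed F7 = 1320 + 1301.9 = 2621.9 lb/h.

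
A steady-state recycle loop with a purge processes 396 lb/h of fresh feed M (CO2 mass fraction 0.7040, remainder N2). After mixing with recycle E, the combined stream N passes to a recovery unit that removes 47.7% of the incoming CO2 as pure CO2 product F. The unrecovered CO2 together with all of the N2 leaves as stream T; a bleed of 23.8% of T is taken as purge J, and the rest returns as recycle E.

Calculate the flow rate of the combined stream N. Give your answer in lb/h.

N2 enters only via M and leaves only via the purge: 396×0.296 = 0.238×(N2 in T), and the recovery unit passes all N2, so N2 in N = N2 in T = 492.5 lb/h.
CO2 in N: m_A = 396×0.704 + (1−0.238)·(1−0.477)·m_A, so m_A = 278.78/0.6015 = 463.5 lb/h.
N = 463.5 + 492.5 = 956.01 lb/h.

956 lb/h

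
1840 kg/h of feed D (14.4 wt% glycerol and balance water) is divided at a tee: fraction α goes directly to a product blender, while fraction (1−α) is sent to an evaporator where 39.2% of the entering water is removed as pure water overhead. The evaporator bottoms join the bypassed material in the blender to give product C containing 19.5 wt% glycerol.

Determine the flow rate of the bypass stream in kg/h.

405.9 kg/h

All 1840×0.144 = 264.96 kg/h of glycerol reaches C, so C = 264.96/0.195 = 1358.8 kg/h and vapour = 481.23 kg/h.
The evaporator receives (1−α)·1840 of feed at 0.856 water and removes 0.392 of that water:
0.392×0.856×(1−α)×1840 = 481.23
(1−α) = 481.23/617.42 = 0.7794;  α = 0.2206.
Bypass flow = 0.2206×1840 = 405.85 kg/h.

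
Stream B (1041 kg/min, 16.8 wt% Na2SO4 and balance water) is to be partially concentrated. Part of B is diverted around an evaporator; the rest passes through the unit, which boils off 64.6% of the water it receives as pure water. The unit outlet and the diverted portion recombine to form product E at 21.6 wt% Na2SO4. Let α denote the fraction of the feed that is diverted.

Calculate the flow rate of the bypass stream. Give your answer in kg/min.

All 1041×0.168 = 174.89 kg/min of Na2SO4 reaches E, so E = 174.89/0.216 = 809.67 kg/min and vapour = 231.33 kg/min.
The evaporator receives (1−α)·1041 of feed at 0.832 water and removes 0.646 of that water:
0.646×0.832×(1−α)×1041 = 231.33
(1−α) = 231.33/559.51 = 0.4135;  α = 0.5865.
Bypass flow = 0.5865×1041 = 610.59 kg/min.

610.6 kg/min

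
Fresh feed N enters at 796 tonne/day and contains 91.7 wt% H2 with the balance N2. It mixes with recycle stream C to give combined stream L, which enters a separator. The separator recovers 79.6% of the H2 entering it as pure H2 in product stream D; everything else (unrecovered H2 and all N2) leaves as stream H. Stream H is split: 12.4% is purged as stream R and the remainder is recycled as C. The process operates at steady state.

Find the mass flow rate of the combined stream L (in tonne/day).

N2 enters only via N and leaves only via the purge: 796×0.083 = 0.124×(N2 in H), and the separator passes all N2, so N2 in L = N2 in H = 532.81 tonne/day.
H2 in L: m_A = 796×0.917 + (1−0.124)·(1−0.796)·m_A, so m_A = 729.93/0.8213 = 888.76 tonne/day.
L = 888.76 + 532.81 = 1421.6 tonne/day.

1422 tonne/day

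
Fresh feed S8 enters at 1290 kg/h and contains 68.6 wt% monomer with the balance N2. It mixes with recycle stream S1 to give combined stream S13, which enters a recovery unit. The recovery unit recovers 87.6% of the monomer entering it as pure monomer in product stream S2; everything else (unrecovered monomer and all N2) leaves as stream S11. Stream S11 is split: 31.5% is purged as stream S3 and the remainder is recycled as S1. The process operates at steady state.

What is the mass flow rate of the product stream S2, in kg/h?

847.2 kg/h

monomer in S13: m_A = 1290×0.686 + (1−0.315)·(1−0.876)·m_A, so m_A = 884.94/0.9151 = 967.08 kg/h.
Product S2 = 0.876×967.08 = 847.17 kg/h.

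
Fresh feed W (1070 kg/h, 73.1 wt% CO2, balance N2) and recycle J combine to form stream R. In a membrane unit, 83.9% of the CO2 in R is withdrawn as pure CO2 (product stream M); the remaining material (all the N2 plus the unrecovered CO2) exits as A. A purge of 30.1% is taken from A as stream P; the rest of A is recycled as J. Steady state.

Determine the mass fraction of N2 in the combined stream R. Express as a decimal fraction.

N2 enters only via W and leaves only via the purge: 1070×0.269 = 0.301×(N2 in A), and the membrane unit passes all N2, so N2 in R = N2 in A = 956.25 kg/h.
CO2 in R: m_A = 1070×0.731 + (1−0.301)·(1−0.839)·m_A, so m_A = 782.17/0.8875 = 881.36 kg/h.
R = 881.36 + 956.25 = 1837.6 kg/h.
N2 fraction in R = 956.25/1837.6 = 0.5204.

0.5204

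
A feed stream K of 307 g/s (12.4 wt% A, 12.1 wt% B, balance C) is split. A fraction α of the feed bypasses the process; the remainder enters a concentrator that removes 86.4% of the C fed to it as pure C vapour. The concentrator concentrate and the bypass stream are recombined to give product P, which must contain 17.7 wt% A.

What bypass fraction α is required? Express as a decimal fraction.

All 307×0.124 = 38.068 g/s of A reaches P, so P = 38.068/0.177 = 215.07 g/s and vapour = 91.927 g/s.
The evaporator receives (1−α)·307 of feed at 0.755 C and removes 0.864 of that C:
0.864×0.755×(1−α)×307 = 91.927
(1−α) = 91.927/200.26 = 0.4590;  α = 0.5410.

0.541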